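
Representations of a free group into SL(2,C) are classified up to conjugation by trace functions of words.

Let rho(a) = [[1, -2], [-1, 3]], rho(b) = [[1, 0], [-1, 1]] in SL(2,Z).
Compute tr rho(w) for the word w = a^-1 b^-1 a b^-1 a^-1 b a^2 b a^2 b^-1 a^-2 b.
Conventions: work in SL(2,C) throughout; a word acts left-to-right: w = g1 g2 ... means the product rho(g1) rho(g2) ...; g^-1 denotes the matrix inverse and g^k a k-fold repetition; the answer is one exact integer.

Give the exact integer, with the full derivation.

rho(a^-1) = [[3, 2], [1, 1]]
... * rho(b^-1) = [[1, 0], [1, 1]]  ->  [[5, 2], [2, 1]]
... * rho(a) = [[1, -2], [-1, 3]]  ->  [[3, -4], [1, -1]]
... * rho(b^-1) = [[1, 0], [1, 1]]  ->  [[-1, -4], [0, -1]]
... * rho(a^-1) = [[3, 2], [1, 1]]  ->  [[-7, -6], [-1, -1]]
... * rho(b) = [[1, 0], [-1, 1]]  ->  [[-1, -6], [0, -1]]
... * rho(a) = [[1, -2], [-1, 3]]  ->  [[5, -16], [1, -3]]
... * rho(a) = [[1, -2], [-1, 3]]  ->  [[21, -58], [4, -11]]
... * rho(b) = [[1, 0], [-1, 1]]  ->  [[79, -58], [15, -11]]
... * rho(a) = [[1, -2], [-1, 3]]  ->  [[137, -332], [26, -63]]
... * rho(a) = [[1, -2], [-1, 3]]  ->  [[469, -1270], [89, -241]]
... * rho(b^-1) = [[1, 0], [1, 1]]  ->  [[-801, -1270], [-152, -241]]
... * rho(a^-1) = [[3, 2], [1, 1]]  ->  [[-3673, -2872], [-697, -545]]
... * rho(a^-1) = [[3, 2], [1, 1]]  ->  [[-13891, -10218], [-2636, -1939]]
... * rho(b) = [[1, 0], [-1, 1]]  ->  [[-3673, -10218], [-697, -1939]]
tr = -3673 + -1939 = -5612

-5612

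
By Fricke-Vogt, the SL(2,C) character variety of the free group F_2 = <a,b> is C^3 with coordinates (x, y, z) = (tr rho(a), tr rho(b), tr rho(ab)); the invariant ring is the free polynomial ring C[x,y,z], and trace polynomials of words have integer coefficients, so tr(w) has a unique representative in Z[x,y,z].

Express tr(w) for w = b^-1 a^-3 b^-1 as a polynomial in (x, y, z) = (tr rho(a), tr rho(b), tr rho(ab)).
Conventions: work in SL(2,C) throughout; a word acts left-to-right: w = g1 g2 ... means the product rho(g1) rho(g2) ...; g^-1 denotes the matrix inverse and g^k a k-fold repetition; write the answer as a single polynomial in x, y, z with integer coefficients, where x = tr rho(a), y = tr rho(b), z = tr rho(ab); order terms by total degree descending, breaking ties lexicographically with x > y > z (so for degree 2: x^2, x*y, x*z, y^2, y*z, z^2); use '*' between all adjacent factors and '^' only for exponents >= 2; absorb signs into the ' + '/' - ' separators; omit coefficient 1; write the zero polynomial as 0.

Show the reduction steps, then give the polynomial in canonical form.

x^2*y*z - x^3 - x*y^2 - y*z + 3*x

trace(a^-1) = trace(a) = x
trace(a^-2) = trace(a^-1)*trace(a) - trace(1)   [inverse elimination on a] = x^2 - 2
trace(b a^-1) = trace(b)*trace(a) - trace(b a)   [inverse elimination on a] = x*y - z
trace(a^-2 b) = trace(b a^-1)*trace(a) - trace(b)   [inverse elimination on a] = x^2*y - x*z - y
use: trace(a^-1 b^-1 a^-1) = trace(a^-2)*trace(b) - trace(a^-2 b)   [inverse elimination on b] = x*z - y
apply: trace(a^-3 b^-1) = trace(a^-1 b^-1 a^-1)*trace(a) - trace(a^-1 b^-1)   [inverse elimination on a] = x^2*z - x*y - z
use: trace(a^-3) = trace(a^-2)*trace(a) - trace(a^-1)   [inverse elimination on a] = x^3 - 3*x
use: trace(b^-1 a^-3 b^-1) = trace(a^-3 b^-1)*trace(b) - trace(a^-3)   [inverse elimination on b] = x^2*y*z - x^3 - x*y^2 - y*z + 3*x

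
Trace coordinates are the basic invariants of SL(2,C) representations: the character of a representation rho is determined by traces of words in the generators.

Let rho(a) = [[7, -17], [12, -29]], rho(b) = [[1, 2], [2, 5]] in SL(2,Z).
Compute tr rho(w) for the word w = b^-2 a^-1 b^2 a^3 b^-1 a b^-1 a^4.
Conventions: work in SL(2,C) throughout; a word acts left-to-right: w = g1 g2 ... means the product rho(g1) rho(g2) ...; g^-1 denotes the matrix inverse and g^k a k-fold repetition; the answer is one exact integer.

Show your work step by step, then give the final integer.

rho(b^-1) = [[5, -2], [-2, 1]]
... * rho(b^-1) = [[5, -2], [-2, 1]]  ->  [[29, -12], [-12, 5]]
... * rho(a^-1) = [[-29, 17], [-12, 7]]  ->  [[-697, 409], [288, -169]]
... * rho(b) = [[1, 2], [2, 5]]  ->  [[121, 651], [-50, -269]]
... * rho(b) = [[1, 2], [2, 5]]  ->  [[1423, 3497], [-588, -1445]]
... * rho(a) = [[7, -17], [12, -29]]  ->  [[51925, -125604], [-21456, 51901]]
... * rho(a) = [[7, -17], [12, -29]]  ->  [[-1143773, 2759791], [472620, -1140377]]
... * rho(a) = [[7, -17], [12, -29]]  ->  [[25111081, -60589798], [-10376184, 25036393]]
... * rho(b^-1) = [[5, -2], [-2, 1]]  ->  [[246735001, -110811960], [-101953706, 45788761]]
... * rho(a) = [[7, -17], [12, -29]]  ->  [[397401487, -980948177], [-164210810, 405338933]]
... * rho(b^-1) = [[5, -2], [-2, 1]]  ->  [[3948903789, -1775751151], [-1631731916, 733760553]]
... * rho(a) = [[7, -17], [12, -29]]  ->  [[6333312711, -15634581034], [-2616996776, 6460386535]]
... * rho(a) = [[7, -17], [12, -29]]  ->  [[-143281783431, 345736533899], [59205660988, -142862264323]]
... * rho(a) = [[7, -17], [12, -29]]  ->  [[3145865922771, -7590569164744], [-1299907544960, 3136509428571]]
... * rho(a) = [[7, -17], [12, -29]]  ->  [[-69065768517531, 166646785090469], [28538760328132, -68860345164239]]
tr = -69065768517531 + -68860345164239 = -137926113681770

-137926113681770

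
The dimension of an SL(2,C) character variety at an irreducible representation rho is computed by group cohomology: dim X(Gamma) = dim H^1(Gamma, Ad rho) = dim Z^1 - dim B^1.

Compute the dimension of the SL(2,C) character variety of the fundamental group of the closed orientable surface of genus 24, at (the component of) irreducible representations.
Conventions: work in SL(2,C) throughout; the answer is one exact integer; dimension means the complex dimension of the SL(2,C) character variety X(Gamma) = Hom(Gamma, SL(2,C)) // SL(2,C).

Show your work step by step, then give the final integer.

The genus-24 surface group: 2g = 48 generators, one relator prod [a_i, b_i].
Unconstrained cocycle data is one sl_2 vector per generator (144 dimensions), cut by the relator condition d_2(z) = 0.
H^2 = coker(d_2) is dual to H^0 = 0 at irreducible rho (Poincare duality), so d_2 is onto: dim Z^1 = 141.
Coboundaries contribute dim B^1 = 3 (injective at irreducible rho).
dim H^1 = 141 - 3 = 138 = dim X.

138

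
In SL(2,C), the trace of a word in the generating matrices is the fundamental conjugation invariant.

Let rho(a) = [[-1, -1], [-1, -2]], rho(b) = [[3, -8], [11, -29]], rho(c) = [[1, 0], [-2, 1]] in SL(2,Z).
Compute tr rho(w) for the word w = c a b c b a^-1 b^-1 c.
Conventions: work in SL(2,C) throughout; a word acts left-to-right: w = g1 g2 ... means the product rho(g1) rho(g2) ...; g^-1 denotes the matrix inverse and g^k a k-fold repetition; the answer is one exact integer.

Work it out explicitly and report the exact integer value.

rho(c) = [[1, 0], [-2, 1]]
... * rho(a) = [[-1, -1], [-1, -2]]  ->  [[-1, -1], [1, 0]]
... * rho(b) = [[3, -8], [11, -29]]  ->  [[-14, 37], [3, -8]]
... * rho(c) = [[1, 0], [-2, 1]]  ->  [[-88, 37], [19, -8]]
... * rho(b) = [[3, -8], [11, -29]]  ->  [[143, -369], [-31, 80]]
... * rho(a^-1) = [[-2, 1], [1, -1]]  ->  [[-655, 512], [142, -111]]
... * rho(b^-1) = [[-29, 8], [-11, 3]]  ->  [[13363, -3704], [-2897, 803]]
... * rho(c) = [[1, 0], [-2, 1]]  ->  [[20771, -3704], [-4503, 803]]
tr = 20771 + 803 = 21574

21574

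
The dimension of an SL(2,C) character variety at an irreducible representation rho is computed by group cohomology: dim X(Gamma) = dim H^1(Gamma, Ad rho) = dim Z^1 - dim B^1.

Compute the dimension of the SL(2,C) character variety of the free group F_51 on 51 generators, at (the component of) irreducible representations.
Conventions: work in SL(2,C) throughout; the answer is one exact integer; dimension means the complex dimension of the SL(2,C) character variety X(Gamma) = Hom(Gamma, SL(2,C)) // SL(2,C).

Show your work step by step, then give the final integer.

150

The free group F_51: 51 generators, no relators.
So Z^1 = (sl_2)^51 in full: dim Z^1 = 153.
Irreducibility makes the coboundary map sl_2 -> Z^1 injective (trivial centralizer), so dim B^1 = 3.
dim H^1 = 153 - 3 = 150, which is dim X.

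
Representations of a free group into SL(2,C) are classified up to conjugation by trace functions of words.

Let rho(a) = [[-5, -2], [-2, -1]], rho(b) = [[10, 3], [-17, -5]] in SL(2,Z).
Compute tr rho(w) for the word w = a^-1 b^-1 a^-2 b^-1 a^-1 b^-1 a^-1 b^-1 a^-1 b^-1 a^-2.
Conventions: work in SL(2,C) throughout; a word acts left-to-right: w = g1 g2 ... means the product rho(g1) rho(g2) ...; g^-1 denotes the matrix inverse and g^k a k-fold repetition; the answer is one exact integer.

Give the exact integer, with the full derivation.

266415937

rho(a^-1) = [[-1, 2], [2, -5]]
... * rho(b^-1) = [[-5, -3], [17, 10]]  ->  [[39, 23], [-95, -56]]
... * rho(a^-1) = [[-1, 2], [2, -5]]  ->  [[7, -37], [-17, 90]]
... * rho(a^-1) = [[-1, 2], [2, -5]]  ->  [[-81, 199], [197, -484]]
... * rho(b^-1) = [[-5, -3], [17, 10]]  ->  [[3788, 2233], [-9213, -5431]]
... * rho(a^-1) = [[-1, 2], [2, -5]]  ->  [[678, -3589], [-1649, 8729]]
... * rho(b^-1) = [[-5, -3], [17, 10]]  ->  [[-64403, -37924], [156638, 92237]]
... * rho(a^-1) = [[-1, 2], [2, -5]]  ->  [[-11445, 60814], [27836, -147909]]
... * rho(b^-1) = [[-5, -3], [17, 10]]  ->  [[1091063, 642475], [-2653633, -1562598]]
... * rho(a^-1) = [[-1, 2], [2, -5]]  ->  [[193887, -1030249], [-471563, 2505724]]
... * rho(b^-1) = [[-5, -3], [17, 10]]  ->  [[-18483668, -10884151], [44955123, 26471929]]
... * rho(a^-1) = [[-1, 2], [2, -5]]  ->  [[-3284634, 17453419], [7988735, -42449399]]
... * rho(a^-1) = [[-1, 2], [2, -5]]  ->  [[38191472, -93836363], [-92887533, 228224465]]
tr = 38191472 + 228224465 = 266415937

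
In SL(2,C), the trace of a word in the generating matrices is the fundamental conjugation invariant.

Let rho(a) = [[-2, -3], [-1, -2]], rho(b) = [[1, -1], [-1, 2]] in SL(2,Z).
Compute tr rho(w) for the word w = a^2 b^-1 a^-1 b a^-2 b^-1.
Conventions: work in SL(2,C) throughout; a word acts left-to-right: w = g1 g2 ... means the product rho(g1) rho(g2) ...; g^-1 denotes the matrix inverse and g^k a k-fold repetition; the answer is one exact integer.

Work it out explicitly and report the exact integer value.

rho(a) = [[-2, -3], [-1, -2]]
... * rho(a) = [[-2, -3], [-1, -2]]  ->  [[7, 12], [4, 7]]
... * rho(b^-1) = [[2, 1], [1, 1]]  ->  [[26, 19], [15, 11]]
... * rho(a^-1) = [[-2, 3], [1, -2]]  ->  [[-33, 40], [-19, 23]]
... * rho(b) = [[1, -1], [-1, 2]]  ->  [[-73, 113], [-42, 65]]
... * rho(a^-1) = [[-2, 3], [1, -2]]  ->  [[259, -445], [149, -256]]
... * rho(a^-1) = [[-2, 3], [1, -2]]  ->  [[-963, 1667], [-554, 959]]
... * rho(b^-1) = [[2, 1], [1, 1]]  ->  [[-259, 704], [-149, 405]]
tr = -259 + 405 = 146

146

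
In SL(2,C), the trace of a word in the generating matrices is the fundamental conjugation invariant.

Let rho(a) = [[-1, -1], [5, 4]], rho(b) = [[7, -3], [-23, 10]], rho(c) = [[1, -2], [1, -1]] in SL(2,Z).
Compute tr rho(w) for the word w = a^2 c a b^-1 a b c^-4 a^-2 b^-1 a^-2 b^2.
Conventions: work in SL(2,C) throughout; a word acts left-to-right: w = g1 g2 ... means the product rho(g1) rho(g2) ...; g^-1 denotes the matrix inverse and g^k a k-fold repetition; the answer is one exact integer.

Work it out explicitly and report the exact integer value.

-107081126

rho(a) = [[-1, -1], [5, 4]]
... * rho(a) = [[-1, -1], [5, 4]]  ->  [[-4, -3], [15, 11]]
... * rho(c) = [[1, -2], [1, -1]]  ->  [[-7, 11], [26, -41]]
... * rho(a) = [[-1, -1], [5, 4]]  ->  [[62, 51], [-231, -190]]
... * rho(b^-1) = [[10, 3], [23, 7]]  ->  [[1793, 543], [-6680, -2023]]
... * rho(a) = [[-1, -1], [5, 4]]  ->  [[922, 379], [-3435, -1412]]
... * rho(b) = [[7, -3], [-23, 10]]  ->  [[-2263, 1024], [8431, -3815]]
... * rho(c^-1) = [[-1, 2], [-1, 1]]  ->  [[1239, -3502], [-4616, 13047]]
... * rho(c^-1) = [[-1, 2], [-1, 1]]  ->  [[2263, -1024], [-8431, 3815]]
... * rho(c^-1) = [[-1, 2], [-1, 1]]  ->  [[-1239, 3502], [4616, -13047]]
... * rho(c^-1) = [[-1, 2], [-1, 1]]  ->  [[-2263, 1024], [8431, -3815]]
... * rho(a^-1) = [[4, 1], [-5, -1]]  ->  [[-14172, -3287], [52799, 12246]]
... * rho(a^-1) = [[4, 1], [-5, -1]]  ->  [[-40253, -10885], [149966, 40553]]
... * rho(b^-1) = [[10, 3], [23, 7]]  ->  [[-652885, -196954], [2432379, 733769]]
... * rho(a^-1) = [[4, 1], [-5, -1]]  ->  [[-1626770, -455931], [6060671, 1698610]]
... * rho(a^-1) = [[4, 1], [-5, -1]]  ->  [[-4227425, -1170839], [15749634, 4362061]]
... * rho(b) = [[7, -3], [-23, 10]]  ->  [[-2662678, 973885], [9920035, -3628292]]
... * rho(b) = [[7, -3], [-23, 10]]  ->  [[-41038101, 17726884], [152890961, -66043025]]
tr = -41038101 + -66043025 = -107081126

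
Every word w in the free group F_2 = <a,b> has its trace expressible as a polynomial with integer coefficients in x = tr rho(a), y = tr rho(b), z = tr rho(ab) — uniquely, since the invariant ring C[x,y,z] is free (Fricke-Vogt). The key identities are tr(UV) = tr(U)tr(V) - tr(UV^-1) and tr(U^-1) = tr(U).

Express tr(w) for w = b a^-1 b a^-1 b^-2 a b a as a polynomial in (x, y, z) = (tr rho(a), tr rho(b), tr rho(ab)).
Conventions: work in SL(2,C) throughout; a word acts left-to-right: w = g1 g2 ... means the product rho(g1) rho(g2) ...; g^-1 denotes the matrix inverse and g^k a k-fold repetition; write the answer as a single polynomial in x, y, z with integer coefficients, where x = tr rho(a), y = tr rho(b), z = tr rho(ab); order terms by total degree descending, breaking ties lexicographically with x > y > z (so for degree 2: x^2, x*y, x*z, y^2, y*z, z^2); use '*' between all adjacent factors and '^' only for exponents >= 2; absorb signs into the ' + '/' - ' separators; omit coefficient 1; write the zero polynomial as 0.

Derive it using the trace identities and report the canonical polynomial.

next, tr(a b a) = tr(a) * tr(b a) - tr(b)   [square of a] = x*z - y
next, tr(b a b a) = tr(a b) * tr(a b) - tr(1)   [split at a repeated a] = z^2 - 2
tr(b a b) = tr(b) * tr(a b) - tr(a)   [square of b] = y*z - x
tr(a^2 b a b) = tr(a) * tr(b a b a) - tr(b a b)   [square of a] = x*z^2 - y*z - x
next, tr(a^2 b a) = tr(a) * tr(b a^2) - tr(b a)   [square of a] = x^2*z - x*y - z
tr(a b a b^2 a) = tr(b) * tr(a^2 b a b) - tr(a^2 b a)   [square of b] = x*y*z^2 - x^2*z - y^2*z + z
and tr(a b a b a b) = tr(b a b a) * tr(b a) - tr(a b)   [split at a repeated b] = z^3 - 3*z
and tr(a b a b^2 a b) = tr(b) * tr(a b a b a b) - tr(a b a b a)   [square of b] = y*z^3 - x*z^2 - 2*y*z + x
next, tr(b^-1 a b a b^2 a) = tr(a b a b^2 a) * tr(b) - tr(a b a b^2 a b)   [inverse elimination on b] = x*y^2*z^2 - x^2*y*z - y^3*z - y*z^3 + x*z^2 + 3*y*z - x
tr(b^-2 a b a b^2 a) = tr(b^-1 a b a b^2 a) * tr(b) - tr(b^-1 a b a b^2 a b)   [inverse elimination on b] = x*y^3*z^2 - x^2*y^2*z - y^4*z - y^2*z^3 + x^2*z + 4*y^2*z - x*y - z
next, tr(b a^-1 b^-2 a b a b) = tr(b^-2 a b a b^2) * tr(a) - tr(b^-2 a b a b^2 a)   [inverse elimination on a] = -x*y^3*z^2 + x^2*y^2*z + y^4*z + y^2*z^3 - 4*y^2*z + z
tr(b a b a b) = tr(b) * tr(a b a b) - tr(a b a)   [square of b] = y*z^2 - x*z - y
and tr(b a b a b a b a) = tr(a b a b a b) * tr(a b) - tr(b a b a)   [split at a repeated a] = z^4 - 4*z^2 + 2
and tr(a b a b a b a^-1 b) = tr(b a b a b a b) * tr(a) - tr(b a b a b a b a)   [inverse elimination on a] = x*y*z^3 - x^2*z^2 - z^4 - 2*x*y*z + x^2 + 4*z^2 - 2
and tr(b^-1 a b a b a b a^-1) = tr(a b a b a b a^-1) * tr(b) - tr(a b a b a b a^-1 b)   [inverse elimination on b] = -x*y*z^3 + x^2*z^2 + y^2*z^2 + z^4 + x*y*z - x^2 - y^2 - 4*z^2 + 2
next, tr(b a^-1 b^-2 a b a b a) = tr(b^-1 a b a b a b a^-1) * tr(b) - tr(b^-1 a b a b a b a^-1 b)   [inverse elimination on b] = -x*y^2*z^3 + x^2*y*z^2 + y^3*z^2 + y*z^4 + x*y^2*z - x^2*y - y^3 - 5*y*z^2 + x*z + 3*y
next, tr(b a^-1 b a^-1 b^-2 a b a) = tr(b a^-1 b^-2 a b a b) * tr(a) - tr(b a^-1 b^-2 a b a b a)   [inverse elimination on a] = -x^2*y^3*z^2 + x^3*y^2*z + x*y^4*z + 2*x*y^2*z^3 - x^2*y*z^2 - y^3*z^2 - y*z^4 - 5*x*y^2*z + x^2*y + y^3 + 5*y*z^2 - 3*y

-x^2*y^3*z^2 + x^3*y^2*z + x*y^4*z + 2*x*y^2*z^3 - x^2*y*z^2 - y^3*z^2 - y*z^4 - 5*x*y^2*z + x^2*y + y^3 + 5*y*z^2 - 3*y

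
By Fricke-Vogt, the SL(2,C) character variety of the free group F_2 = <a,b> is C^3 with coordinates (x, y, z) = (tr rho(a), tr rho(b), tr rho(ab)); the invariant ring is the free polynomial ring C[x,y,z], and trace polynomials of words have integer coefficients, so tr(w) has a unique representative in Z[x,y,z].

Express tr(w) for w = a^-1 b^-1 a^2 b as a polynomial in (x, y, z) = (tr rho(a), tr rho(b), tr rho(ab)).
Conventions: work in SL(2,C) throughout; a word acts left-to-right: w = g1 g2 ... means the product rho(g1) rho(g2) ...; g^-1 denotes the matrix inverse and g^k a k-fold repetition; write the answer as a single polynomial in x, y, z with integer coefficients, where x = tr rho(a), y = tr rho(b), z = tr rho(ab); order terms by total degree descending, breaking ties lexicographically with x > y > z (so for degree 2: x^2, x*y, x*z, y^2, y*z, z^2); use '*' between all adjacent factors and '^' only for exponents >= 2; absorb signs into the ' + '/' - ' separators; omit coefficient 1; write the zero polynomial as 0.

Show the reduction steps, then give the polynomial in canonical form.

-x^2*y*z + x^3 + x*y^2 + x*z^2 - 3*x

so tr(a^2) = tr(a) tr(a) - tr(1)  (reduce the a square) = x^2 - 2
tr(a b a) = tr(a) tr(b a) - tr(b)  (reduce the a square) = x*z - y
tr(a^2 b a) = tr(a) tr(a b a) - tr(a b)  (reduce the a square) = x^2*z - x*y - z
tr(b a b a) = tr(b a) tr(b a) - tr(1)  (split on b) = z^2 - 2
tr(b a b) = tr(b) tr(a b) - tr(a)  (reduce the b square) = y*z - x
so tr(a^2 b a b) = tr(a) tr(b a b a) - tr(b a b)  (reduce the a square) = x*z^2 - y*z - x
so tr(b^-1 a^2 b a) = tr(a^2 b a) tr(b) - tr(a^2 b a b)  (eliminate b^-1) = x^2*y*z - x*y^2 - x*z^2 + x
reduce: tr(a^-1 b^-1 a^2 b) = tr(b^-1 a^2 b) tr(a) - tr(b^-1 a^2 b a)  (eliminate a^-1) = -x^2*y*z + x^3 + x*y^2 + x*z^2 - 3*x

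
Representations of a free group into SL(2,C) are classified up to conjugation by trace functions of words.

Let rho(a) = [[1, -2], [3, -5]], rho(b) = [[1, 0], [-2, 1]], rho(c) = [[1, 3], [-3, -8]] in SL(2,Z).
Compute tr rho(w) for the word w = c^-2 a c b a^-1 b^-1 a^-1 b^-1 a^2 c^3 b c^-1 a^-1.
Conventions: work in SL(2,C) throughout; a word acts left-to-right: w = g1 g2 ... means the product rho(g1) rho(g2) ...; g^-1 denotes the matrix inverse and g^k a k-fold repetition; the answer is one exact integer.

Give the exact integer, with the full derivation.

-647018667

rho(c^-1) = [[-8, -3], [3, 1]]
... * rho(c^-1) = [[-8, -3], [3, 1]]  ->  [[55, 21], [-21, -8]]
... * rho(a) = [[1, -2], [3, -5]]  ->  [[118, -215], [-45, 82]]
... * rho(c) = [[1, 3], [-3, -8]]  ->  [[763, 2074], [-291, -791]]
... * rho(b) = [[1, 0], [-2, 1]]  ->  [[-3385, 2074], [1291, -791]]
... * rho(a^-1) = [[-5, 2], [-3, 1]]  ->  [[10703, -4696], [-4082, 1791]]
... * rho(b^-1) = [[1, 0], [2, 1]]  ->  [[1311, -4696], [-500, 1791]]
... * rho(a^-1) = [[-5, 2], [-3, 1]]  ->  [[7533, -2074], [-2873, 791]]
... * rho(b^-1) = [[1, 0], [2, 1]]  ->  [[3385, -2074], [-1291, 791]]
... * rho(a) = [[1, -2], [3, -5]]  ->  [[-2837, 3600], [1082, -1373]]
... * rho(a) = [[1, -2], [3, -5]]  ->  [[7963, -12326], [-3037, 4701]]
... * rho(c) = [[1, 3], [-3, -8]]  ->  [[44941, 122497], [-17140, -46719]]
... * rho(c) = [[1, 3], [-3, -8]]  ->  [[-322550, -845153], [123017, 322332]]
... * rho(c) = [[1, 3], [-3, -8]]  ->  [[2212909, 5793574], [-843979, -2209605]]
... * rho(b) = [[1, 0], [-2, 1]]  ->  [[-9374239, 5793574], [3575231, -2209605]]
... * rho(c^-1) = [[-8, -3], [3, 1]]  ->  [[92374634, 33916291], [-35230663, -12935298]]
... * rho(a^-1) = [[-5, 2], [-3, 1]]  ->  [[-563622043, 218665559], [214959209, -83396624]]
tr = -563622043 + -83396624 = -647018667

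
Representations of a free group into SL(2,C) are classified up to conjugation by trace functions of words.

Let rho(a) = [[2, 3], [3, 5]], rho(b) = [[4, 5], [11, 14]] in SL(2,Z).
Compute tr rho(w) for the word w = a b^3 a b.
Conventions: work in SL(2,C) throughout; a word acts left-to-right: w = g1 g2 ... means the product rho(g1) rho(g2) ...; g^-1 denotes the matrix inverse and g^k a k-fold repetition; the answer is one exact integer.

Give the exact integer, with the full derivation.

rho(a) = [[2, 3], [3, 5]]
... * rho(b) = [[4, 5], [11, 14]]  ->  [[41, 52], [67, 85]]
... * rho(b) = [[4, 5], [11, 14]]  ->  [[736, 933], [1203, 1525]]
... * rho(b) = [[4, 5], [11, 14]]  ->  [[13207, 16742], [21587, 27365]]
... * rho(a) = [[2, 3], [3, 5]]  ->  [[76640, 123331], [125269, 201586]]
... * rho(b) = [[4, 5], [11, 14]]  ->  [[1663201, 2109834], [2718522, 3448549]]
tr = 1663201 + 3448549 = 5111750

5111750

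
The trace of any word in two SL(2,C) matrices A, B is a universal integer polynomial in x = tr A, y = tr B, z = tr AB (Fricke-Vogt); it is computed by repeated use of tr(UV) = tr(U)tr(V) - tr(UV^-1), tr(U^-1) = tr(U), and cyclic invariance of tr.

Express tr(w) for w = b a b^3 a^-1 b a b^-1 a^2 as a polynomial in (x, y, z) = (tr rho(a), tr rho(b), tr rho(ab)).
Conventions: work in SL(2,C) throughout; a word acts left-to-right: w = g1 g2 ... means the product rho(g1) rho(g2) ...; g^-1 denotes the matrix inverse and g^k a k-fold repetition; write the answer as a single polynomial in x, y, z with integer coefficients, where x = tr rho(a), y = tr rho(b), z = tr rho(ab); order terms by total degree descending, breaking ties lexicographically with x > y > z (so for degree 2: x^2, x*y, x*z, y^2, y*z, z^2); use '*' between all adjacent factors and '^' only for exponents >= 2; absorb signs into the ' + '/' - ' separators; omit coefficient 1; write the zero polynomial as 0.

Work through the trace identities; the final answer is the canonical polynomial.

x^3*y^4*z^2 - x^4*y^3*z - x^2*y^5*z - 2*x^2*y^3*z^3 + x*y^4*z^2 + x*y^2*z^4 + x^4*y*z + 4*x^2*y^3*z + 2*x^2*y*z^3 + x^3*y^2 - x^3*z^2 + x*y^4 - 3*x*y^2*z^2 - x*z^4 - 5*x^2*y*z - y^3*z - 4*x*y^2 + 3*x*z^2 + 2*y*z + x

next, tr(b a b a) = tr(a b) * tr(a b) - tr(1)  (split on a) = z^2 - 2
tr(b a b) = tr(b) * tr(a b) - tr(a)  (reduce the b square) = y*z - x
tr(a^2 b a b) = tr(a) * tr(b a b a) - tr(b a b)  (reduce the a square) = x*z^2 - y*z - x
and tr(b a^2) = tr(a) * tr(b a) - tr(b)  (reduce the a square) = x*z - y
next, tr(a^2 b a) = tr(a) * tr(b a^2) - tr(b a)  (reduce the a square) = x^2*z - x*y - z
next, tr(a b a b^2 a) = tr(b) * tr(a^2 b a b) - tr(a^2 b a)  (reduce the b square) = x*y*z^2 - x^2*z - y^2*z + z
tr(a b a b^2) = tr(b) * tr(a b a b) - tr(a b a)  (reduce the b square) = y*z^2 - x*z - y
tr(a^3 b a b^2) = tr(a) * tr(a b a b^2 a) - tr(a b a b^2)  (reduce the a square) = x^2*y*z^2 - x^3*z - x*y^2*z - y*z^2 + 2*x*z + y
and tr(a^3 b a b) = tr(a) * tr(b a b a^2) - tr(b a b a)  (reduce the a square) = x^2*z^2 - x*y*z - x^2 - z^2 + 2
tr(a^3 b a b^3) = tr(b) * tr(a^3 b a b^2) - tr(a^3 b a b)  (reduce the b square) = x^2*y^2*z^2 - x^3*y*z - x*y^3*z - x^2*z^2 - y^2*z^2 + 3*x*y*z + x^2 + y^2 + z^2 - 2
next, tr(b a^3 b a b^3) = tr(b) * tr(a^3 b a b^3) - tr(a^3 b a b^2)  (reduce the b square) = x^2*y^3*z^2 - x^3*y^2*z - x*y^4*z - 2*x^2*y*z^2 - y^3*z^2 + x^3*z + 4*x*y^2*z + x^2*y + y^3 + 2*y*z^2 - 2*x*z - 3*y
next, tr(a b a b a b) = tr(a b) * tr(a b a b) - tr(a^-1 b^-1)  (split on a) = z^3 - 3*z
tr(b a b^2 a b a) = tr(b) * tr(a b a b a b) - tr(a b a b a)  (reduce the b square) = y*z^3 - x*z^2 - 2*y*z + x
and tr(b^2) = tr(b) * tr(b) - tr(1)  (reduce the b square) = y^2 - 2
tr(a b^2 a) = tr(a) * tr(b^2 a) - tr(b^2)  (reduce the a square) = x*y*z - x^2 - y^2 + 2
next, tr(b a b^2 a b) = tr(b) * tr(a b^2 a b) - tr(a b^2 a)  (reduce the b square) = y^2*z^2 - 2*x*y*z + x^2 - 2
tr(b a b a^2 b a b) = tr(a) * tr(b a b^2 a b a) - tr(b a b^2 a b)  (reduce the a square) = x*y*z^3 - x^2*z^2 - y^2*z^2 + 2
and tr(b a b a^2 b a) = tr(a) * tr(b a b a b a) - tr(b a b a b)  (reduce the a square) = x*z^3 - y*z^2 - 2*x*z + y
and tr(b a b^3 a b a^2) = tr(b) * tr(b a b a^2 b a b) - tr(b a b a^2 b a)  (reduce the b square) = x*y^2*z^3 - x^2*y*z^2 - y^3*z^2 - x*z^3 + y*z^2 + 2*x*z + y
next, tr(b a b^3 a b a) = tr(b) * tr(a b a b a b^2) - tr(a b a b a b)  (reduce the b square) = y^2*z^3 - x*y*z^2 - 2*y^2*z - z^3 + x*y + 3*z
tr(b a^3 b a b^3 a) = tr(a) * tr(b a b^3 a b a^2) - tr(b a b^3 a b a)  (reduce the a square) = x^2*y^2*z^3 - x^3*y*z^2 - x*y^3*z^2 - x^2*z^3 - y^2*z^3 + 2*x*y*z^2 + 2*x^2*z + 2*y^2*z + z^3 - 3*z
next, tr(a^2 b a b^3 a^-1 b a) = tr(b a^3 b a b^3) * tr(a) - tr(b a^3 b a b^3 a)  (eliminate a^-1) = x^3*y^3*z^2 - x^4*y^2*z - x^2*y^4*z - x^2*y^2*z^3 - x^3*y*z^2 + x^4*z + 4*x^2*y^2*z + x^2*z^3 + y^2*z^3 + x^3*y + x*y^3 - 4*x^2*z - 2*y^2*z - z^3 - 3*x*y + 3*z
tr(b a b a^2 b a b^3) = tr(b) * tr(b^2 a b a^2 b a b) - tr(b^2 a b a^2 b a)  (reduce the b square) = x*y^3*z^3 - x^2*y^2*z^2 - y^4*z^2 - 2*x*y*z^3 + x^2*z^2 + 2*y^2*z^2 + 2*x*y*z + y^2 - 2
and tr(b a b a b a b a) = tr(a b a b a b) * tr(a b) - tr(b a b a)  (split on a) = z^4 - 4*z^2 + 2
tr(a b a b a^2 b a b) = tr(a) * tr(b a b a b a b a) - tr(b a b a b a b)  (reduce the a square) = x*z^4 - y*z^3 - 3*x*z^2 + 2*y*z + x
next, tr(b^2 a b) = tr(b) * tr(b a b) - tr(b a)  (reduce the b square) = y^2*z - x*y - z
tr(b a b a^2 b) = tr(a) * tr(b^2 a b a) - tr(b^2 a b)  (reduce the a square) = x*y*z^2 - x^2*z - y^2*z + z
next, tr(a b a b a^2 b a) = tr(a) * tr(b a b a^2 b a) - tr(b a b a^2 b)  (reduce the a square) = x^2*z^3 - 2*x*y*z^2 - x^2*z + y^2*z + x*y - z
next, tr(a b a b a^2 b a b^2) = tr(b) * tr(a b a b a^2 b a b) - tr(a b a b a^2 b a)  (reduce the b square) = x*y*z^4 - x^2*z^3 - y^2*z^3 - x*y*z^2 + x^2*z + y^2*z + z
tr(b a b a^2 b a b^3 a) = tr(b) * tr(a b a b a^2 b a b^2) - tr(a b a b a^2 b a b)  (reduce the b square) = x*y^2*z^4 - x^2*y*z^3 - y^3*z^3 - x*y^2*z^2 - x*z^4 + x^2*y*z + y^3*z + y*z^3 + 3*x*z^2 - y*z - x
tr(a^2 b a b^3 a^-1 b a b) = tr(b a b a^2 b a b^3) * tr(a) - tr(b a b a^2 b a b^3 a)  (eliminate a^-1) = x^2*y^3*z^3 - x^3*y^2*z^2 - x*y^4*z^2 - x*y^2*z^4 - x^2*y*z^3 + y^3*z^3 + x^3*z^2 + 3*x*y^2*z^2 + x*z^4 + x^2*y*z - y^3*z - y*z^3 + x*y^2 - 3*x*z^2 + y*z - x
and tr(b a b^3 a^-1 b a b^-1 a^2) = tr(a^2 b a b^3 a^-1 b a) * tr(b) - tr(a^2 b a b^3 a^-1 b a b)  (eliminate b^-1) = x^3*y^4*z^2 - x^4*y^3*z - x^2*y^5*z - 2*x^2*y^3*z^3 + x*y^4*z^2 + x*y^2*z^4 + x^4*y*z + 4*x^2*y^3*z + 2*x^2*y*z^3 + x^3*y^2 - x^3*z^2 + x*y^4 - 3*x*y^2*z^2 - x*z^4 - 5*x^2*y*z - y^3*z - 4*x*y^2 + 3*x*z^2 + 2*y*z + x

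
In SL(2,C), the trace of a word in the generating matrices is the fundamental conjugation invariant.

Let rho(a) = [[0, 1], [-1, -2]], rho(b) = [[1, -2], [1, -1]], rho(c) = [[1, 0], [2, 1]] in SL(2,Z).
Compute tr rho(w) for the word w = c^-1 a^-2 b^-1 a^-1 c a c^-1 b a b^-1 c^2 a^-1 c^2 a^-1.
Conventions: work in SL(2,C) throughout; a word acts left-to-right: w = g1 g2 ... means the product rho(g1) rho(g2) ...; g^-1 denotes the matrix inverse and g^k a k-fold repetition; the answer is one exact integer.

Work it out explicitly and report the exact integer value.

rho(c^-1) = [[1, 0], [-2, 1]]
... * rho(a^-1) = [[-2, -1], [1, 0]]  ->  [[-2, -1], [5, 2]]
... * rho(a^-1) = [[-2, -1], [1, 0]]  ->  [[3, 2], [-8, -5]]
... * rho(b^-1) = [[-1, 2], [-1, 1]]  ->  [[-5, 8], [13, -21]]
... * rho(a^-1) = [[-2, -1], [1, 0]]  ->  [[18, 5], [-47, -13]]
... * rho(c) = [[1, 0], [2, 1]]  ->  [[28, 5], [-73, -13]]
... * rho(a) = [[0, 1], [-1, -2]]  ->  [[-5, 18], [13, -47]]
... * rho(c^-1) = [[1, 0], [-2, 1]]  ->  [[-41, 18], [107, -47]]
... * rho(b) = [[1, -2], [1, -1]]  ->  [[-23, 64], [60, -167]]
... * rho(a) = [[0, 1], [-1, -2]]  ->  [[-64, -151], [167, 394]]
... * rho(b^-1) = [[-1, 2], [-1, 1]]  ->  [[215, -279], [-561, 728]]
... * rho(c) = [[1, 0], [2, 1]]  ->  [[-343, -279], [895, 728]]
... * rho(c) = [[1, 0], [2, 1]]  ->  [[-901, -279], [2351, 728]]
... * rho(a^-1) = [[-2, -1], [1, 0]]  ->  [[1523, 901], [-3974, -2351]]
... * rho(c) = [[1, 0], [2, 1]]  ->  [[3325, 901], [-8676, -2351]]
... * rho(c) = [[1, 0], [2, 1]]  ->  [[5127, 901], [-13378, -2351]]
... * rho(a^-1) = [[-2, -1], [1, 0]]  ->  [[-9353, -5127], [24405, 13378]]
tr = -9353 + 13378 = 4025

4025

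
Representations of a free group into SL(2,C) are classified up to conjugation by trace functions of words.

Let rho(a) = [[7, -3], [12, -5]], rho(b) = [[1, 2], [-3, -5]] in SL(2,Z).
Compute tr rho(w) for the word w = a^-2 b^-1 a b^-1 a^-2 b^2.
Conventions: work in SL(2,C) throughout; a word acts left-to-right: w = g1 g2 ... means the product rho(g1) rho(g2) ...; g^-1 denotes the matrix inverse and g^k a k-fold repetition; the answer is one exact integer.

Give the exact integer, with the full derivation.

rho(a^-1) = [[-5, 3], [-12, 7]]
... * rho(a^-1) = [[-5, 3], [-12, 7]]  ->  [[-11, 6], [-24, 13]]
... * rho(b^-1) = [[-5, -2], [3, 1]]  ->  [[73, 28], [159, 61]]
... * rho(a) = [[7, -3], [12, -5]]  ->  [[847, -359], [1845, -782]]
... * rho(b^-1) = [[-5, -2], [3, 1]]  ->  [[-5312, -2053], [-11571, -4472]]
... * rho(a^-1) = [[-5, 3], [-12, 7]]  ->  [[51196, -30307], [111519, -66017]]
... * rho(a^-1) = [[-5, 3], [-12, 7]]  ->  [[107704, -58561], [234609, -127562]]
... * rho(b) = [[1, 2], [-3, -5]]  ->  [[283387, 508213], [617295, 1107028]]
... * rho(b) = [[1, 2], [-3, -5]]  ->  [[-1241252, -1974291], [-2703789, -4300550]]
tr = -1241252 + -4300550 = -5541802

-5541802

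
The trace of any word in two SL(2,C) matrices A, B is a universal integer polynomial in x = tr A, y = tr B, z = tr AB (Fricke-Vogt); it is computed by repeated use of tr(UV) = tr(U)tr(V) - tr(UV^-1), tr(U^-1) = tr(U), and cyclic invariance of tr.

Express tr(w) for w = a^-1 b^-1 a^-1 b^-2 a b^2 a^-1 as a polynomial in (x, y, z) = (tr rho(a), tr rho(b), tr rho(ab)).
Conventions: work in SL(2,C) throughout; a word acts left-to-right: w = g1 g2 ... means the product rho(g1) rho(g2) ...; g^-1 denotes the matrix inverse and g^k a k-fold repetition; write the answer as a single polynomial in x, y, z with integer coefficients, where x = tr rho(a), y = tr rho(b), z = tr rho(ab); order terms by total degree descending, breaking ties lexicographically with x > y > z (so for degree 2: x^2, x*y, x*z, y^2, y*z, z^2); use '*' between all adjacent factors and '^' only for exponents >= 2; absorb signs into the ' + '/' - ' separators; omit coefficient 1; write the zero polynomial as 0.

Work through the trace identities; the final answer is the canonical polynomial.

-x^2*y^3*z^2 + x^3*y^2*z + x*y^4*z + x*y^2*z^3 - 3*x*y^2*z - x^2*y - y^3 - y*z^2 + x*z + 3*y

next, trace(a^2 b) = trace(a)*trace(b a) - trace(b)  (reduce the a square) = x*z - y
and trace(a^2) = trace(a)*trace(a) - trace(1)  (reduce the a square) = x^2 - 2
trace(a b^2 a) = trace(b)*trace(a^2 b) - trace(a^2)  (reduce the b square) = x*y*z - x^2 - y^2 + 2
trace(a b a b) = trace(a b)*trace(a b) - trace(1)  (split on a) = z^2 - 2
next, trace(a b^2 a b) = trace(b)*trace(a b a b) - trace(a b a)  (reduce the b square) = y*z^2 - x*z - y
trace(b^-1 a b^2 a) = trace(a b^2 a)*trace(b) - trace(a b^2 a b)  (eliminate b^-1) = x*y^2*z - x^2*y - y^3 - y*z^2 + x*z + 3*y
next, trace(b^-2 a b^2 a) = trace(b^-1 a b^2 a)*trace(b) - trace(b^-1 a b^2 a b)  (eliminate b^-1) = x*y^3*z - x^2*y^2 - y^4 - y^2*z^2 + x^2 + 4*y^2 - 2
trace(a^-1 b^-2 a b^2) = trace(b^-2 a b^2)*trace(a) - trace(b^-2 a b^2 a)  (eliminate a^-1) = -x*y^3*z + x^2*y^2 + y^4 + y^2*z^2 - 4*y^2 + 2
and trace(a^-1 b^-2 a b^2 a^-1) = trace(a^-1 b^-2 a b^2)*trace(a) - trace(a^-1 b^-2 a b^2 a)  (eliminate a^-1) = -x^2*y^3*z + x^3*y^2 + x*y^4 + x*y^2*z^2 - 4*x*y^2 + x
trace(a b^2) = trace(b)*trace(a b) - trace(a)  (reduce the b square) = y*z - x
and trace(a b^3 a) = trace(b)*trace(a^2 b^2) - trace(a^2 b)  (reduce the b square) = x*y^2*z - x^2*y - y^3 - x*z + 3*y
trace(a b^3 a b) = trace(b)*trace(a b a b^2) - trace(a b a b)  (reduce the b square) = y^2*z^2 - x*y*z - y^2 - z^2 + 2
next, trace(b^-1 a b^3 a) = trace(a b^3 a)*trace(b) - trace(a b^3 a b)  (eliminate b^-1) = x*y^3*z - x^2*y^2 - y^4 - y^2*z^2 + 4*y^2 + z^2 - 2
and trace(b a^-1 b^-1 a b^2) = trace(b^-1 a b^3)*trace(a) - trace(b^-1 a b^3 a)  (eliminate a^-1) = -x*y^3*z + x^2*y^2 + y^4 + y^2*z^2 + x*y*z - x^2 - 4*y^2 - z^2 + 2
trace(b^2 a b) = trace(b)*trace(b a b) - trace(b a)  (reduce the b square) = y^2*z - x*y - z
and trace(a b^2 a b a) = trace(a)*trace(b^2 a b a) - trace(b^2 a b)  (reduce the a square) = x*y*z^2 - x^2*z - y^2*z + z
trace(a b a b a b) = trace(a b)*trace(a b a b) - trace(a^-1 b^-1)  (split on a) = z^3 - 3*z
trace(a b a b a) = trace(a)*trace(b a b a) - trace(b a b)  (reduce the a square) = x*z^2 - y*z - x
trace(a b^2 a b a b) = trace(b)*trace(a b a b a b) - trace(a b a b a)  (reduce the b square) = y*z^3 - x*z^2 - 2*y*z + x
trace(b^-1 a b^2 a b a) = trace(a b^2 a b a)*trace(b) - trace(a b^2 a b a b)  (eliminate b^-1) = x*y^2*z^2 - x^2*y*z - y^3*z - y*z^3 + x*z^2 + 3*y*z - x
and trace(b a^-1 b^-1 a b^2 a) = trace(b^-1 a b^2 a b)*trace(a) - trace(b^-1 a b^2 a b a)  (eliminate a^-1) = -x*y^2*z^2 + 2*x^2*y*z + y^3*z + y*z^3 - x^3 - x*y^2 - x*z^2 - 3*y*z + 3*x
trace(b^-1 a b^2 a^-1 b a^-1) = trace(b a^-1 b^-1 a b^2)*trace(a) - trace(b a^-1 b^-1 a b^2 a)  (eliminate a^-1) = -x^2*y^3*z + x^3*y^2 + x*y^4 + 2*x*y^2*z^2 - x^2*y*z - y^3*z - y*z^3 - 3*x*y^2 + 3*y*z - x
and trace(b^2) = trace(b)*trace(b) - trace(1)  (reduce the b square) = y^2 - 2
trace(b^3) = trace(b)*trace(b^2) - trace(b)  (reduce the b square) = y^3 - 3*y
trace(b^2 a^-1 b) = trace(b^3)*trace(a) - trace(b^3 a)  (eliminate a^-1) = x*y^3 - y^2*z - 2*x*y + z
and trace(a^-1 b^-2 a b^2 a^-1 b) = trace(b^-1 a b^2 a^-1 b a^-1)*trace(b) - trace(b^-1 a b^2 a^-1 b a^-1 b)  (eliminate b^-1) = -x^2*y^4*z + x^3*y^3 + x*y^5 + 2*x*y^3*z^2 - x^2*y^2*z - y^4*z - y^2*z^3 - 4*x*y^3 + 4*y^2*z + x*y - z
trace(a^-1 b^-1 a^-1 b^-2 a b^2) = trace(a^-1 b^-2 a b^2 a^-1)*trace(b) - trace(a^-1 b^-2 a b^2 a^-1 b)  (eliminate b^-1) = -x*y^3*z^2 + x^2*y^2*z + y^4*z + y^2*z^3 - 4*y^2*z + z
and trace(b^-1 a) = trace(a)*trace(b) - trace(a b)  (eliminate b^-1) = x*y - z
trace(b^-1 a b a) = trace(a b a)*trace(b) - trace(a b a b)  (eliminate b^-1) = x*y*z - y^2 - z^2 + 2
trace(b^-2 a b a) = trace(b^-1 a b a)*trace(b) - trace(b^-1 a b a b)  (eliminate b^-1) = x*y^2*z - y^3 - y*z^2 - x*z + 3*y
trace(a^-1 b^-2 a b) = trace(b^-2 a b)*trace(a) - trace(b^-2 a b a)  (eliminate a^-1) = -x*y^2*z + x^2*y + y^3 + y*z^2 - 3*y
and trace(a^-1 b^-1 a^-1 b^-2 a b^2 a^-1) = trace(a^-1 b^-1 a^-1 b^-2 a b^2)*trace(a) - trace(a^-1 b^-1 a^-1 b^-2 a b^2 a)  (eliminate a^-1) = -x^2*y^3*z^2 + x^3*y^2*z + x*y^4*z + x*y^2*z^3 - 3*x*y^2*z - x^2*y - y^3 - y*z^2 + x*z + 3*y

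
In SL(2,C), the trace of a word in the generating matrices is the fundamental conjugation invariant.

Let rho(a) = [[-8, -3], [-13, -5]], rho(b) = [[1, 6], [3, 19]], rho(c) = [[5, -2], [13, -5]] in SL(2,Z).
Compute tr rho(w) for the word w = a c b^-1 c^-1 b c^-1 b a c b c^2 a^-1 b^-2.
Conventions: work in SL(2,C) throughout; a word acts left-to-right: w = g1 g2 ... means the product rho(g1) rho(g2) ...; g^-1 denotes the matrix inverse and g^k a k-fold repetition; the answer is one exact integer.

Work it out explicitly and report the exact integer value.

37766679469

rho(a) = [[-8, -3], [-13, -5]]
... * rho(c) = [[5, -2], [13, -5]]  ->  [[-79, 31], [-130, 51]]
... * rho(b^-1) = [[19, -6], [-3, 1]]  ->  [[-1594, 505], [-2623, 831]]
... * rho(c^-1) = [[-5, 2], [-13, 5]]  ->  [[1405, -663], [2312, -1091]]
... * rho(b) = [[1, 6], [3, 19]]  ->  [[-584, -4167], [-961, -6857]]
... * rho(c^-1) = [[-5, 2], [-13, 5]]  ->  [[57091, -22003], [93946, -36207]]
... * rho(b) = [[1, 6], [3, 19]]  ->  [[-8918, -75511], [-14675, -124257]]
... * rho(a) = [[-8, -3], [-13, -5]]  ->  [[1052987, 404309], [1732741, 665310]]
... * rho(c) = [[5, -2], [13, -5]]  ->  [[10520952, -4127519], [17312735, -6792032]]
... * rho(b) = [[1, 6], [3, 19]]  ->  [[-1861605, -15297149], [-3063361, -25172198]]
... * rho(c) = [[5, -2], [13, -5]]  ->  [[-208170962, 80208955], [-342555379, 131987712]]
... * rho(c) = [[5, -2], [13, -5]]  ->  [[1861605, 15297149], [3063361, 25172198]]
... * rho(a^-1) = [[-5, 3], [13, -8]]  ->  [[189554912, -116792377], [311921769, -192187501]]
... * rho(b^-1) = [[19, -6], [-3, 1]]  ->  [[3951920459, -1254121849], [6503076114, -2063718115]]
... * rho(b^-1) = [[19, -6], [-3, 1]]  ->  [[78848854268, -24965644603], [129749600511, -41082174799]]
tr = 78848854268 + -41082174799 = 37766679469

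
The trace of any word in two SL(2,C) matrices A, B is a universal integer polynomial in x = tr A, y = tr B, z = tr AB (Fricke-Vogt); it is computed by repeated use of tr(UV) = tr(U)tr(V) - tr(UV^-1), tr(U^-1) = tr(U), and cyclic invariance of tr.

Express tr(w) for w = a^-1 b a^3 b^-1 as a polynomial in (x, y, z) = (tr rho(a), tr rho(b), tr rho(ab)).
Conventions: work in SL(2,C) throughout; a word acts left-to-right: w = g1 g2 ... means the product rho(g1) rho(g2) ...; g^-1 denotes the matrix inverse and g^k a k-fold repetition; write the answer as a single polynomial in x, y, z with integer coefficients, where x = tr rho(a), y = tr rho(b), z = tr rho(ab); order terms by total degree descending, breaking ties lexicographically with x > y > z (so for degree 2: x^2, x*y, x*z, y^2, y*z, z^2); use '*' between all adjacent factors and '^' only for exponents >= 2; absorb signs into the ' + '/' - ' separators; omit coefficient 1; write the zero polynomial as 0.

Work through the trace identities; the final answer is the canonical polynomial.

-x^3*y*z + x^4 + x^2*y^2 + x^2*z^2 + x*y*z - 4*x^2 - y^2 - z^2 + 2

trace(b a^2) = trace(a) trace(b a) - trace(b) = x*z - y
trace(a^3 b) = trace(a) trace(a b a) - trace(a b) = x^2*z - x*y - z
trace(a^2) = trace(a) trace(a) - trace(1) = x^2 - 2
trace(a^3) = trace(a) trace(a^2) - trace(a) = x^3 - 3*x
trace(b a^3 b) = trace(b) trace(a^3 b) - trace(a^3) = x^2*y*z - x^3 - x*y^2 - y*z + 3*x
trace(b a b a) = trace(b a) trace(b a) - trace(1) = z^2 - 2
trace(b a b) = trace(b) trace(a b) - trace(a) = y*z - x
trace(b a b a^2) = trace(a) trace(b a b a) - trace(b a b) = x*z^2 - y*z - x
trace(b a^3 b a) = trace(a) trace(b a b a^2) - trace(b a b a) = x^2*z^2 - x*y*z - x^2 - z^2 + 2
trace(a^-1 b a^3 b) = trace(b a^3 b) trace(a) - trace(b a^3 b a) = x^3*y*z - x^4 - x^2*y^2 - x^2*z^2 + 4*x^2 + z^2 - 2
trace(a^-1 b a^3 b^-1) = trace(a^-1 b a^3) trace(b) - trace(a^-1 b a^3 b) = -x^3*y*z + x^4 + x^2*y^2 + x^2*z^2 + x*y*z - 4*x^2 - y^2 - z^2 + 2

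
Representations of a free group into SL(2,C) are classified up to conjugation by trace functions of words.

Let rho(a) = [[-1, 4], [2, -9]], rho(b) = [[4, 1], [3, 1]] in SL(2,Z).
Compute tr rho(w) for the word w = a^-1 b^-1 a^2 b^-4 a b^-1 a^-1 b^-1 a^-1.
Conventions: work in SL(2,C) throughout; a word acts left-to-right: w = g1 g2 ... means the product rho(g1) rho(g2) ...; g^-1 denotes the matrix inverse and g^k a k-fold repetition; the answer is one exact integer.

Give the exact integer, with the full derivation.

96395165

rho(a^-1) = [[-9, -4], [-2, -1]]
... * rho(b^-1) = [[1, -1], [-3, 4]]  ->  [[3, -7], [1, -2]]
... * rho(a) = [[-1, 4], [2, -9]]  ->  [[-17, 75], [-5, 22]]
... * rho(a) = [[-1, 4], [2, -9]]  ->  [[167, -743], [49, -218]]
... * rho(b^-1) = [[1, -1], [-3, 4]]  ->  [[2396, -3139], [703, -921]]
... * rho(b^-1) = [[1, -1], [-3, 4]]  ->  [[11813, -14952], [3466, -4387]]
... * rho(b^-1) = [[1, -1], [-3, 4]]  ->  [[56669, -71621], [16627, -21014]]
... * rho(b^-1) = [[1, -1], [-3, 4]]  ->  [[271532, -343153], [79669, -100683]]
... * rho(a) = [[-1, 4], [2, -9]]  ->  [[-957838, 4174505], [-281035, 1224823]]
... * rho(b^-1) = [[1, -1], [-3, 4]]  ->  [[-13481353, 17655858], [-3955504, 5180327]]
... * rho(a^-1) = [[-9, -4], [-2, -1]]  ->  [[86020461, 36269554], [25238882, 10641689]]
... * rho(b^-1) = [[1, -1], [-3, 4]]  ->  [[-22788201, 59057755], [-6686185, 17327874]]
... * rho(a^-1) = [[-9, -4], [-2, -1]]  ->  [[86978299, 32095049], [25519917, 9416866]]
tr = 86978299 + 9416866 = 96395165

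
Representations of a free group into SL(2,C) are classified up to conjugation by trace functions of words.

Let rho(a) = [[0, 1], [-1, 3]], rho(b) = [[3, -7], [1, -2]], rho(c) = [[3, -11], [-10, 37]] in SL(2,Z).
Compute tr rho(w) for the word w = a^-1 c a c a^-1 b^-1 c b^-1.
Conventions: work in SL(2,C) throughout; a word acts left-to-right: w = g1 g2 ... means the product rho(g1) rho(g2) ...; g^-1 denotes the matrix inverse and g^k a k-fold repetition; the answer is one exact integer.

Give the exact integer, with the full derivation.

192146

rho(a^-1) = [[3, -1], [1, 0]]
... * rho(c) = [[3, -11], [-10, 37]]  ->  [[19, -70], [3, -11]]
... * rho(a) = [[0, 1], [-1, 3]]  ->  [[70, -191], [11, -30]]
... * rho(c) = [[3, -11], [-10, 37]]  ->  [[2120, -7837], [333, -1231]]
... * rho(a^-1) = [[3, -1], [1, 0]]  ->  [[-1477, -2120], [-232, -333]]
... * rho(b^-1) = [[-2, 7], [-1, 3]]  ->  [[5074, -16699], [797, -2623]]
... * rho(c) = [[3, -11], [-10, 37]]  ->  [[182212, -673677], [28621, -105818]]
... * rho(b^-1) = [[-2, 7], [-1, 3]]  ->  [[309253, -745547], [48576, -117107]]
tr = 309253 + -117107 = 192146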